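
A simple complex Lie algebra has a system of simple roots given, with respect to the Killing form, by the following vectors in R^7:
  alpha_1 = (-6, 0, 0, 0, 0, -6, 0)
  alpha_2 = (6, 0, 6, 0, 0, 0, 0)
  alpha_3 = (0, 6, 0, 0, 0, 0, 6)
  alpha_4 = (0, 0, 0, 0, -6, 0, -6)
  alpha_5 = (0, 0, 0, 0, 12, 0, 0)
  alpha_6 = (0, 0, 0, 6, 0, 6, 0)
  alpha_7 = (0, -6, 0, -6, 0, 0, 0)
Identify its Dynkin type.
C_7 (sp(14))

Compute the Cartan integers a_ij = 2(alpha_i, alpha_j)/(alpha_j, alpha_j); the resulting 7x7 Cartan matrix is
[[2, -1, 0, 0, 0, -1, 0], [-1, 2, 0, 0, 0, 0, 0], [0, 0, 2, -1, 0, 0, -1], [0, 0, -1, 2, -1, 0, 0], [0, 0, 0, -2, 2, 0, 0], [-1, 0, 0, 0, 0, 2, -1], [0, 0, -1, 0, 0, -1, 2]].
The roots have two lengths (squared-length ratio 2:1); the short ones are alpha_{1,2,3,4,6,7}. The associated Dynkin diagram is a chain of 7 nodes with a double edge at one end; the terminal node there is the unique long simple root (C_7), so the type is C_7 (the algebra sp(14)).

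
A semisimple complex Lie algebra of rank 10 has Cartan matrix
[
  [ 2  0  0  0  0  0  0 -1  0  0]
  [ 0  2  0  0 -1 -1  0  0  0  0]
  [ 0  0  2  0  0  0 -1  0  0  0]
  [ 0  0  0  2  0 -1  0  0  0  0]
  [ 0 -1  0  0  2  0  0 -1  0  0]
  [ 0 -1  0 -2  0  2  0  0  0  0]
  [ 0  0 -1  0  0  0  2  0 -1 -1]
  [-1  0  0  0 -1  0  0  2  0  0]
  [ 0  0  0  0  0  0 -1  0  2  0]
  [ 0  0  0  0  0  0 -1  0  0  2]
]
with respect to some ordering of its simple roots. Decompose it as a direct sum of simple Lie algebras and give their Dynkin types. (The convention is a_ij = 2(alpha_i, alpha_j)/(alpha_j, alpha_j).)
The diagram associated to this matrix has two connected components: the simple roots {alpha_1, alpha_2, alpha_4, alpha_5, alpha_6, alpha_8} form a chain of 6 nodes with a double edge at one end; the terminal node there is the unique short simple root (B_6), and {alpha_3, alpha_7, alpha_9, alpha_10} form a chain of 2 nodes with a fork of two nodes at one end (D_4). A semisimple Lie algebra decomposes uniquely as the direct sum of simple ideals, one per connected component of its Dynkin diagram, so g ≅ B_6 ⊕ D_4 (dimension 78 + 28 = 106).

type B_6 ⊕ type D_4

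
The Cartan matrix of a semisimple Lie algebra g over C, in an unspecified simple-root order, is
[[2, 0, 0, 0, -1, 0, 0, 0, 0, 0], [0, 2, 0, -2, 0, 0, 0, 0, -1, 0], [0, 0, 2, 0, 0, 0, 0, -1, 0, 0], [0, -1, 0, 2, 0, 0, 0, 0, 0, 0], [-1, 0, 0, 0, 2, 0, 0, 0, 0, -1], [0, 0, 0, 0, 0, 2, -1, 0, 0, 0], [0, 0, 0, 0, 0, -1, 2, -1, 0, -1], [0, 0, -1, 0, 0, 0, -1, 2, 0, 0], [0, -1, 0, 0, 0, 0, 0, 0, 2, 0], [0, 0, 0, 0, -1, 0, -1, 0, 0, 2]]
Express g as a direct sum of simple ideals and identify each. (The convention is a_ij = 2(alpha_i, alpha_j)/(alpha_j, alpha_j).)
The diagram associated to this matrix has two connected components: the simple roots {alpha_2, alpha_4, alpha_9} form a chain of 3 nodes with a double edge at one end; the terminal node there is the unique short simple root (B_3), and {alpha_1, alpha_3, alpha_5, alpha_6, alpha_7, alpha_8, alpha_10} form a chain of 6 nodes with one extra node attached to the third node from one end (E_7). A semisimple Lie algebra decomposes uniquely as the direct sum of simple ideals, one per connected component of its Dynkin diagram, so g ≅ B_3 ⊕ E_7 (dimension 21 + 133 = 154).

B_3 (so(7)) ⊕ E_7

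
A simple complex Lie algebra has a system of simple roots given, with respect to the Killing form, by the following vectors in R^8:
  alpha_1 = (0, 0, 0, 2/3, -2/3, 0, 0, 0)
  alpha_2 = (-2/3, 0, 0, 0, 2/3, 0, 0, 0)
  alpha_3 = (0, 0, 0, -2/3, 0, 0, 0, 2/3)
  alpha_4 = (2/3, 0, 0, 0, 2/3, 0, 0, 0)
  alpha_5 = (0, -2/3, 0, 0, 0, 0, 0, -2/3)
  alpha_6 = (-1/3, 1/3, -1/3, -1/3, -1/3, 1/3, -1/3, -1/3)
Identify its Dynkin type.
Compute the Cartan integers a_ij = 2(alpha_i, alpha_j)/(alpha_j, alpha_j); the resulting 6x6 Cartan matrix is
[[2, -1, -1, -1, 0, 0], [-1, 2, 0, 0, 0, 0], [-1, 0, 2, 0, -1, 0], [-1, 0, 0, 2, 0, -1], [0, 0, -1, 0, 2, 0], [0, 0, 0, -1, 0, 2]].
All simple roots have the same length, so the diagram is simply laced. The associated Dynkin diagram is a chain of 5 nodes with one extra node attached to the third node from one end (E_6), so the type is E_6.

type E_6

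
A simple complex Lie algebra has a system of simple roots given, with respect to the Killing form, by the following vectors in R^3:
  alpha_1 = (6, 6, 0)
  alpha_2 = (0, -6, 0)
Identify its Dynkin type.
Compute the Cartan integers a_ij = 2(alpha_i, alpha_j)/(alpha_j, alpha_j); the resulting 2x2 Cartan matrix is
[[2, -2], [-1, 2]].
The roots have two lengths (squared-length ratio 2:1); the short ones are alpha_{2}. The associated Dynkin diagram is a chain of 2 nodes with a double edge at one end; the terminal node there is the unique short simple root (B_2), so the type is B_2 (the algebra so(5)).

B_2 (so(5))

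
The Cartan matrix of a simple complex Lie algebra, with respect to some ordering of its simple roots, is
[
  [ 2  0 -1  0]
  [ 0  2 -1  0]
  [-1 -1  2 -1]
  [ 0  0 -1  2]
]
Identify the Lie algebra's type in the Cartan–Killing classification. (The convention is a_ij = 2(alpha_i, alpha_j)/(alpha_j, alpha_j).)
The matrix has rank 4 with 2's on the diagonal. Reading the off-diagonal entries as Dynkin edges (a single edge where a_ij = a_ji = -1; a double or triple edge where a_ij * a_ji = 2 or 3), the diagram is a chain of 2 nodes with a fork of two nodes at one end (D_4). One simple-root ordering that puts it in standard form is (alpha_4, alpha_3, alpha_2, alpha_1). So the algebra is type D_4, i.e. so(8).

type D_4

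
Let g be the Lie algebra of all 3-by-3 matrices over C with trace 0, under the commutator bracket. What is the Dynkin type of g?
This is sl(3), which has dimension 3^2 - 1 = 8 and rank 3 - 1 = 2 (a Cartan subalgebra is the diagonal traceless matrices). In the classification of classical Lie algebras, the special linear algebra sl(n+1) has type A_n; here n = 2, so the Dynkin diagram is a chain of 2 nodes with single edges (A_2). Hence the type is A_2.

A2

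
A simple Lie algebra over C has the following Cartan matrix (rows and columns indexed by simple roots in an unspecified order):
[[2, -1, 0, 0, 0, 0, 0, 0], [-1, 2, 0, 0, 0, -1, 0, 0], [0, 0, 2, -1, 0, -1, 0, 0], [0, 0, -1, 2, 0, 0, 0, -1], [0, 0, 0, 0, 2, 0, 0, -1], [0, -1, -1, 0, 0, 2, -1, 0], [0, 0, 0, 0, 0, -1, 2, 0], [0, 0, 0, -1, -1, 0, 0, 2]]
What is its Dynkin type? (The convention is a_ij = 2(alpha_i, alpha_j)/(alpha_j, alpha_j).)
E_8

The matrix has rank 8 with 2's on the diagonal. Reading the off-diagonal entries as Dynkin edges (a single edge where a_ij = a_ji = -1; a double or triple edge where a_ij * a_ji = 2 or 3), the diagram is a chain of 7 nodes with one extra node attached to the third node from one end (E_8). One simple-root ordering that puts it in standard form is (alpha_1, alpha_7, alpha_2, alpha_6, alpha_3, alpha_4, alpha_8, alpha_5). So the algebra is type E_8.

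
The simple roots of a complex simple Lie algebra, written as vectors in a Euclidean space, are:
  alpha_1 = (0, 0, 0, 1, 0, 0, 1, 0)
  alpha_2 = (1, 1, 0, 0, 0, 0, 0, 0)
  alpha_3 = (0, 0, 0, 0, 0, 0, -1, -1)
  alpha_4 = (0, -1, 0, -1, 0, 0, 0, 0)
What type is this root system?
A4

Compute the Cartan integers a_ij = 2(alpha_i, alpha_j)/(alpha_j, alpha_j); the resulting 4x4 Cartan matrix is
[[2, 0, -1, -1], [0, 2, 0, -1], [-1, 0, 2, 0], [-1, -1, 0, 2]].
All simple roots have the same length, so the diagram is simply laced. The associated Dynkin diagram is a chain of 4 nodes with single edges (A_4), so the type is A_4 (the algebra sl(5)).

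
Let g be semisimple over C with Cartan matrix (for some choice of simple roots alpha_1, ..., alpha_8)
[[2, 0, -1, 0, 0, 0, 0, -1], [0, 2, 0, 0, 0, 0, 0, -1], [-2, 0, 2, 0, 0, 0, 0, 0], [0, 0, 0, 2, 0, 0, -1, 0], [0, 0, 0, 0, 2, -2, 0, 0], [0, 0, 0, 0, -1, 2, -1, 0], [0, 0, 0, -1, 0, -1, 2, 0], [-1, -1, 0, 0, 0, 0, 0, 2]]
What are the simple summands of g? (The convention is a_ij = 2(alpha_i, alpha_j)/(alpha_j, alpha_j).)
C4 ⊕ C4

The diagram associated to this matrix has two connected components: the simple roots {alpha_4, alpha_5, alpha_6, alpha_7} form a chain of 4 nodes with a double edge at one end; the terminal node there is the unique long simple root (C_4), and {alpha_1, alpha_2, alpha_3, alpha_8} form a chain of 4 nodes with a double edge at one end; the terminal node there is the unique long simple root (C_4). A semisimple Lie algebra decomposes uniquely as the direct sum of simple ideals, one per connected component of its Dynkin diagram, so g ≅ C_4 ⊕ C_4 (dimension 36 + 36 = 72).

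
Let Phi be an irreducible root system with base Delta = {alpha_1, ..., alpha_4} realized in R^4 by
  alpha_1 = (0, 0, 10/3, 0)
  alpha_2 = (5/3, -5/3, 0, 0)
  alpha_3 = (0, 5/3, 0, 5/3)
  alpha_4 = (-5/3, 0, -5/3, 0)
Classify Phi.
Compute the Cartan integers a_ij = 2(alpha_i, alpha_j)/(alpha_j, alpha_j); the resulting 4x4 Cartan matrix is
[[2, 0, 0, -2], [0, 2, -1, -1], [0, -1, 2, 0], [-1, -1, 0, 2]].
The roots have two lengths (squared-length ratio 2:1); the short ones are alpha_{2,3,4}. The associated Dynkin diagram is a chain of 4 nodes with a double edge at one end; the terminal node there is the unique long simple root (C_4), so the type is C_4 (the algebra sp(8)).

type C_4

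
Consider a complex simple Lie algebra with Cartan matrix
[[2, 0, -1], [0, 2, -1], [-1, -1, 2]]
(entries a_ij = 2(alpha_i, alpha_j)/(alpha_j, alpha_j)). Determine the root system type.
A3

The matrix has rank 3 with 2's on the diagonal. Reading the off-diagonal entries as Dynkin edges (a single edge where a_ij = a_ji = -1; a double or triple edge where a_ij * a_ji = 2 or 3), the diagram is a chain of 3 nodes with single edges (A_3). One simple-root ordering that puts it in standard form is (alpha_2, alpha_3, alpha_1). So the algebra is type A_3, i.e. sl(4).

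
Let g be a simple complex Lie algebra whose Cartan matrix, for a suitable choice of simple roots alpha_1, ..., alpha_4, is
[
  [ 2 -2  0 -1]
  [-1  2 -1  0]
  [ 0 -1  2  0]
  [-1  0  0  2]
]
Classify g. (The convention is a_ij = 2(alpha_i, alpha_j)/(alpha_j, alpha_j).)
F_4

The matrix has rank 4 with 2's on the diagonal. Reading the off-diagonal entries as Dynkin edges (a single edge where a_ij = a_ji = -1; a double or triple edge where a_ij * a_ji = 2 or 3), the diagram is a chain of 4 nodes with a double edge between the middle two (F_4). One simple-root ordering that puts it in standard form is (alpha_4, alpha_1, alpha_2, alpha_3). So the algebra is type F_4.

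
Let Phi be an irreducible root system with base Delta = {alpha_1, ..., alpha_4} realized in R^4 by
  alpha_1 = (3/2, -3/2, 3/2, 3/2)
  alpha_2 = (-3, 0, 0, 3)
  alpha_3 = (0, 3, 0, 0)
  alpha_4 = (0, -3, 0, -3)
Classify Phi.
type F_4

Compute the Cartan integers a_ij = 2(alpha_i, alpha_j)/(alpha_j, alpha_j); the resulting 4x4 Cartan matrix is
[[2, 0, -1, 0], [0, 2, 0, -1], [-1, 0, 2, -1], [0, -1, -2, 2]].
The roots have two lengths (squared-length ratio 2:1); the short ones are alpha_{1,3}. The associated Dynkin diagram is a chain of 4 nodes with a double edge between the middle two (F_4), so the type is F_4.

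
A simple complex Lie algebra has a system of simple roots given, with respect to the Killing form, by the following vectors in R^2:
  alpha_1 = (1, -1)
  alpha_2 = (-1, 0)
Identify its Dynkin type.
Compute the Cartan integers a_ij = 2(alpha_i, alpha_j)/(alpha_j, alpha_j); the resulting 2x2 Cartan matrix is
[[2, -2], [-1, 2]].
The roots have two lengths (squared-length ratio 2:1); the short ones are alpha_{2}. The associated Dynkin diagram is a chain of 2 nodes with a double edge at one end; the terminal node there is the unique short simple root (B_2), so the type is B_2 (the algebra so(5)).

type B_2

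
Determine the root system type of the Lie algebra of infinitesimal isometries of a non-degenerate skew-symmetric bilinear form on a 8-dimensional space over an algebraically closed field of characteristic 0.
C_4

This is sp(8), which has dimension 8(8+1)/2 = 36 and rank 8/2 = 4. In the classification of classical Lie algebras, the symplectic algebra sp(2n) has type C_n; here n = 4, so the Dynkin diagram is a chain of 4 nodes with a double edge at one end; the terminal node there is the unique long simple root (C_4). Hence the type is C_4.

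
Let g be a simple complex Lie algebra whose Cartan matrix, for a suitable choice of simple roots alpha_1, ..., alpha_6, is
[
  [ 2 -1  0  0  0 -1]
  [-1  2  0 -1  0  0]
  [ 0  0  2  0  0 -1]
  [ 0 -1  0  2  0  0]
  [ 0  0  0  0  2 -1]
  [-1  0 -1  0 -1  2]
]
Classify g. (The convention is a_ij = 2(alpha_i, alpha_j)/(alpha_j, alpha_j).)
D_6 (so(12))

The matrix has rank 6 with 2's on the diagonal. Reading the off-diagonal entries as Dynkin edges (a single edge where a_ij = a_ji = -1; a double or triple edge where a_ij * a_ji = 2 or 3), the diagram is a chain of 4 nodes with a fork of two nodes at one end (D_6). One simple-root ordering that puts it in standard form is (alpha_4, alpha_2, alpha_1, alpha_6, alpha_5, alpha_3). So the algebra is type D_6, i.e. so(12).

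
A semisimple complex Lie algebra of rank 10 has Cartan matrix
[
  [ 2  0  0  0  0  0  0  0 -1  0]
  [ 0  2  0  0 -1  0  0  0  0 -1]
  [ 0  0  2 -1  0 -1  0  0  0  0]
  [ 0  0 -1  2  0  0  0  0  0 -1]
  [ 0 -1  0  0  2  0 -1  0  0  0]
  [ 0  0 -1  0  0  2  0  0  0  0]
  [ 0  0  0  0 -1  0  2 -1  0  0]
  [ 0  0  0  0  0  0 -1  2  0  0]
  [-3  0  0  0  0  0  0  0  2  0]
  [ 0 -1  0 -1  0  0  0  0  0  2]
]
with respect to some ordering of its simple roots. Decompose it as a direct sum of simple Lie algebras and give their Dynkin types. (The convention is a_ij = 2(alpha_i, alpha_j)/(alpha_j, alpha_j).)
The diagram associated to this matrix has two connected components: the simple roots {alpha_2, alpha_3, alpha_4, alpha_5, alpha_6, alpha_7, alpha_8, alpha_10} form a chain of 8 nodes with single edges (A_8), and {alpha_1, alpha_9} form two nodes joined by a triple edge (G_2). A semisimple Lie algebra decomposes uniquely as the direct sum of simple ideals, one per connected component of its Dynkin diagram, so g ≅ A_8 ⊕ G_2 (dimension 80 + 14 = 94).

A_8 (sl(9)) + G_2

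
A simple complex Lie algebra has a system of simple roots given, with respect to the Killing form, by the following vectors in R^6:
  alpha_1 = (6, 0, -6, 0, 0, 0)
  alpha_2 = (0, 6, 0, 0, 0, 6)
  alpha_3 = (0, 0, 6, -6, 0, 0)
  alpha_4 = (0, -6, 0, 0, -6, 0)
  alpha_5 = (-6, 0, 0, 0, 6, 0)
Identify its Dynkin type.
Compute the Cartan integers a_ij = 2(alpha_i, alpha_j)/(alpha_j, alpha_j); the resulting 5x5 Cartan matrix is
[[2, 0, -1, 0, -1], [0, 2, 0, -1, 0], [-1, 0, 2, 0, 0], [0, -1, 0, 2, -1], [-1, 0, 0, -1, 2]].
All simple roots have the same length, so the diagram is simply laced. The associated Dynkin diagram is a chain of 5 nodes with single edges (A_5), so the type is A_5 (the algebra sl(6)).

A_5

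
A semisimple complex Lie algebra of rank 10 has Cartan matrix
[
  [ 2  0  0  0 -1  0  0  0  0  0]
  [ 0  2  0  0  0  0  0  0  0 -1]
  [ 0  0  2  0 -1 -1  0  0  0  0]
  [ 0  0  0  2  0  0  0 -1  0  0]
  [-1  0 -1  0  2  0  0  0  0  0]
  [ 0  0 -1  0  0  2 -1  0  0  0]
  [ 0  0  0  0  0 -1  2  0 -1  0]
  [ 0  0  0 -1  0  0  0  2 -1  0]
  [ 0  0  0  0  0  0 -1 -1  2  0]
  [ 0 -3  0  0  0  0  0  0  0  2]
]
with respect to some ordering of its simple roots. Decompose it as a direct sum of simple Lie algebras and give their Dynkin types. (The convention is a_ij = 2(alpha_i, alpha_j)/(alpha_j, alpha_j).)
A8 + G2

The diagram associated to this matrix has two connected components: the simple roots {alpha_1, alpha_3, alpha_4, alpha_5, alpha_6, alpha_7, alpha_8, alpha_9} form a chain of 8 nodes with single edges (A_8), and {alpha_2, alpha_10} form two nodes joined by a triple edge (G_2). A semisimple Lie algebra decomposes uniquely as the direct sum of simple ideals, one per connected component of its Dynkin diagram, so g ≅ A_8 ⊕ G_2 (dimension 80 + 14 = 94).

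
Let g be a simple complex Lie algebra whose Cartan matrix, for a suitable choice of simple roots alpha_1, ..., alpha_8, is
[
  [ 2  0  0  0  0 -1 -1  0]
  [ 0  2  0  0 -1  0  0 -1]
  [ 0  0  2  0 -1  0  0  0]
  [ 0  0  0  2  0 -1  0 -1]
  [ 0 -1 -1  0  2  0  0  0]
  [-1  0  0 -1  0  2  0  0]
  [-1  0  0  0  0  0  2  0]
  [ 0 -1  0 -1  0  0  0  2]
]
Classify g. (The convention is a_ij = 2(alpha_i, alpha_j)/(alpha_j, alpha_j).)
A_8

The matrix has rank 8 with 2's on the diagonal. Reading the off-diagonal entries as Dynkin edges (a single edge where a_ij = a_ji = -1; a double or triple edge where a_ij * a_ji = 2 or 3), the diagram is a chain of 8 nodes with single edges (A_8). One simple-root ordering that puts it in standard form is (alpha_3, alpha_5, alpha_2, alpha_8, alpha_4, alpha_6, alpha_1, alpha_7). So the algebra is type A_8, i.e. sl(9).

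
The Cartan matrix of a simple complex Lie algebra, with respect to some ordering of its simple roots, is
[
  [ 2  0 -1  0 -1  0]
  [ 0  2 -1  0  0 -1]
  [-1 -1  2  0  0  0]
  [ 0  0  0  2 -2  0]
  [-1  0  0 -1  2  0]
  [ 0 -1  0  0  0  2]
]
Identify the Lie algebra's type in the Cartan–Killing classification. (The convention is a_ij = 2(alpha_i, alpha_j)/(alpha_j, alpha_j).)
C_6 (sp(12))

The matrix has rank 6 with 2's on the diagonal. Reading the off-diagonal entries as Dynkin edges (a single edge where a_ij = a_ji = -1; a double or triple edge where a_ij * a_ji = 2 or 3), the diagram is a chain of 6 nodes with a double edge at one end; the terminal node there is the unique long simple root (C_6). One simple-root ordering that puts it in standard form is (alpha_6, alpha_2, alpha_3, alpha_1, alpha_5, alpha_4). So the algebra is type C_6, i.e. sp(12).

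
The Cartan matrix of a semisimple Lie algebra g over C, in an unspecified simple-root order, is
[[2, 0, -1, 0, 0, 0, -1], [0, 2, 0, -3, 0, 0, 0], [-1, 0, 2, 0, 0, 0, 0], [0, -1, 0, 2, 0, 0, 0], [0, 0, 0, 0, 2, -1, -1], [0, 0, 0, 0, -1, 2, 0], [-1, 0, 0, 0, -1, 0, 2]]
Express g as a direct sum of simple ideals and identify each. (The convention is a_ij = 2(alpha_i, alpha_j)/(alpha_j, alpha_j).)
The diagram associated to this matrix has two connected components: the simple roots {alpha_1, alpha_3, alpha_5, alpha_6, alpha_7} form a chain of 5 nodes with single edges (A_5), and {alpha_2, alpha_4} form two nodes joined by a triple edge (G_2). A semisimple Lie algebra decomposes uniquely as the direct sum of simple ideals, one per connected component of its Dynkin diagram, so g ≅ A_5 ⊕ G_2 (dimension 35 + 14 = 49).

A_5 (sl(6)) ⊕ G_2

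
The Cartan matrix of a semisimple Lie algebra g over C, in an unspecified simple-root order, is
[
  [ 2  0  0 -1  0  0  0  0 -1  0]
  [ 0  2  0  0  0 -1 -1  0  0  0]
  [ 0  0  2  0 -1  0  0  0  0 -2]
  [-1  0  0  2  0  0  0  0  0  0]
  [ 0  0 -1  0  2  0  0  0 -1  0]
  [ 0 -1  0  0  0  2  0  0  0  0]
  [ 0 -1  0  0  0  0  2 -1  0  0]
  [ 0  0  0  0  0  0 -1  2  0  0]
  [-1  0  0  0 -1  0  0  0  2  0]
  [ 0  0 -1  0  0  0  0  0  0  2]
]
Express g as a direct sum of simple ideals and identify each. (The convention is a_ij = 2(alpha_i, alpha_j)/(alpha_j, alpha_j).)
A_4 (sl(5)) ⊕ B_6 (so(13))

The diagram associated to this matrix has two connected components: the simple roots {alpha_2, alpha_6, alpha_7, alpha_8} form a chain of 4 nodes with single edges (A_4), and {alpha_1, alpha_3, alpha_4, alpha_5, alpha_9, alpha_10} form a chain of 6 nodes with a double edge at one end; the terminal node there is the unique short simple root (B_6). A semisimple Lie algebra decomposes uniquely as the direct sum of simple ideals, one per connected component of its Dynkin diagram, so g ≅ A_4 ⊕ B_6 (dimension 24 + 78 = 102).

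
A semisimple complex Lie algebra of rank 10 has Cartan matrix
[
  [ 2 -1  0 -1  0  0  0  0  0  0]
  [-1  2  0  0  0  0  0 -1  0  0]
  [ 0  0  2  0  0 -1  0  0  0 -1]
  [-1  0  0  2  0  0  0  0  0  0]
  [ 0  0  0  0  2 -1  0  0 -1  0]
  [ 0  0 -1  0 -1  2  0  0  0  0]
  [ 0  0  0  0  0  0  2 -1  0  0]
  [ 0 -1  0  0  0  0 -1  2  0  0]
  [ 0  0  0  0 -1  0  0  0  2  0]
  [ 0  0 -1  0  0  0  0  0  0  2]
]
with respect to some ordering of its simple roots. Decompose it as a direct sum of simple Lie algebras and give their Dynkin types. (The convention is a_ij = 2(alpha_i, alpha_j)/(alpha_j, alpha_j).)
The diagram associated to this matrix has two connected components: the simple roots {alpha_3, alpha_5, alpha_6, alpha_9, alpha_10} form a chain of 5 nodes with single edges (A_5), and {alpha_1, alpha_2, alpha_4, alpha_7, alpha_8} form a chain of 5 nodes with single edges (A_5). A semisimple Lie algebra decomposes uniquely as the direct sum of simple ideals, one per connected component of its Dynkin diagram, so g ≅ A_5 ⊕ A_5 (dimension 35 + 35 = 70).

A5 + A5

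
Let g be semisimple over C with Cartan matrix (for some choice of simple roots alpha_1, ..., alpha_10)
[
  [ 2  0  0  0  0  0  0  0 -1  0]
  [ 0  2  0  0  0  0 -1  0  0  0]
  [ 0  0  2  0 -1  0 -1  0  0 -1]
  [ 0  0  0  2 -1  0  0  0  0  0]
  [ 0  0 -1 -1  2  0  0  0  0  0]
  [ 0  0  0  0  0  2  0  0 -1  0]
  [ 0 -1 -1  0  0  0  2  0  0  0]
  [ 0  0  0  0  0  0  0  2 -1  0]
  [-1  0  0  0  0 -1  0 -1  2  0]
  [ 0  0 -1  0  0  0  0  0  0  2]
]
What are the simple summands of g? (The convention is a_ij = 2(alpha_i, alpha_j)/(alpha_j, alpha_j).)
D4 ⊕ E6

The diagram associated to this matrix has two connected components: the simple roots {alpha_1, alpha_6, alpha_8, alpha_9} form a chain of 2 nodes with a fork of two nodes at one end (D_4), and {alpha_2, alpha_3, alpha_4, alpha_5, alpha_7, alpha_10} form a chain of 5 nodes with one extra node attached to the third node from one end (E_6). A semisimple Lie algebra decomposes uniquely as the direct sum of simple ideals, one per connected component of its Dynkin diagram, so g ≅ D_4 ⊕ E_6 (dimension 28 + 78 = 106).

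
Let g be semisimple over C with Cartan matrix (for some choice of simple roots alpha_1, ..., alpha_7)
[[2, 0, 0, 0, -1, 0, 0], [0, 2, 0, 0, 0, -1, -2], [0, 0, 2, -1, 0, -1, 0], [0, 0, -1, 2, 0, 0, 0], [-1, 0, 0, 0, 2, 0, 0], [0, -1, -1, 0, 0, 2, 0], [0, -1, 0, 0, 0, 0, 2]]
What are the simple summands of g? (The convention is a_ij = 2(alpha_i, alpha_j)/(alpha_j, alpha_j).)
A_2 ⊕ B_5

The diagram associated to this matrix has two connected components: the simple roots {alpha_1, alpha_5} form a chain of 2 nodes with single edges (A_2), and {alpha_2, alpha_3, alpha_4, alpha_6, alpha_7} form a chain of 5 nodes with a double edge at one end; the terminal node there is the unique short simple root (B_5). A semisimple Lie algebra decomposes uniquely as the direct sum of simple ideals, one per connected component of its Dynkin diagram, so g ≅ A_2 ⊕ B_5 (dimension 8 + 55 = 63).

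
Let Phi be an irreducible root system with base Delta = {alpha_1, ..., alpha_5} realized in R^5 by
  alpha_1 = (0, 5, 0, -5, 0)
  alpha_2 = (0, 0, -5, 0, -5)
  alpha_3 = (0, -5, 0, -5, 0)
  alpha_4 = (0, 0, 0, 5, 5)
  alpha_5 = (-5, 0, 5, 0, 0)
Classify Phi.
type D_5

Compute the Cartan integers a_ij = 2(alpha_i, alpha_j)/(alpha_j, alpha_j); the resulting 5x5 Cartan matrix is
[[2, 0, 0, -1, 0], [0, 2, 0, -1, -1], [0, 0, 2, -1, 0], [-1, -1, -1, 2, 0], [0, -1, 0, 0, 2]].
All simple roots have the same length, so the diagram is simply laced. The associated Dynkin diagram is a chain of 3 nodes with a fork of two nodes at one end (D_5), so the type is D_5 (the algebra so(10)).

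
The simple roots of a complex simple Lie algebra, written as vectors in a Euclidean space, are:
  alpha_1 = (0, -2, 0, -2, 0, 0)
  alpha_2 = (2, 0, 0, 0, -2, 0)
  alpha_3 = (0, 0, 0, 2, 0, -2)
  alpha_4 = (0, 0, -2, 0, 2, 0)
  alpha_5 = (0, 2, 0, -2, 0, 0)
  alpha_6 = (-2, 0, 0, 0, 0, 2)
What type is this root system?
D6

Compute the Cartan integers a_ij = 2(alpha_i, alpha_j)/(alpha_j, alpha_j); the resulting 6x6 Cartan matrix is
[[2, 0, -1, 0, 0, 0], [0, 2, 0, -1, 0, -1], [-1, 0, 2, 0, -1, -1], [0, -1, 0, 2, 0, 0], [0, 0, -1, 0, 2, 0], [0, -1, -1, 0, 0, 2]].
All simple roots have the same length, so the diagram is simply laced. The associated Dynkin diagram is a chain of 4 nodes with a fork of two nodes at one end (D_6), so the type is D_6 (the algebra so(12)).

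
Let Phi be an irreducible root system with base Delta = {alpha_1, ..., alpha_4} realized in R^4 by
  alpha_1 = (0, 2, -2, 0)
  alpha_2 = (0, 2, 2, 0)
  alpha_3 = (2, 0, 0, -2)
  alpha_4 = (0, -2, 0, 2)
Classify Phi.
D4

Compute the Cartan integers a_ij = 2(alpha_i, alpha_j)/(alpha_j, alpha_j); the resulting 4x4 Cartan matrix is
[[2, 0, 0, -1], [0, 2, 0, -1], [0, 0, 2, -1], [-1, -1, -1, 2]].
All simple roots have the same length, so the diagram is simply laced. The associated Dynkin diagram is a chain of 2 nodes with a fork of two nodes at one end (D_4), so the type is D_4 (the algebra so(8)).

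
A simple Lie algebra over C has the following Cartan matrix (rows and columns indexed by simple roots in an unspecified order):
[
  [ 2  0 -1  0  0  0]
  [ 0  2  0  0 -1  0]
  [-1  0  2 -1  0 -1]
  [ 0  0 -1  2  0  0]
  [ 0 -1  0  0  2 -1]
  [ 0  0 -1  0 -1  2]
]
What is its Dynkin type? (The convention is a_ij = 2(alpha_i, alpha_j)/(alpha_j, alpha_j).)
type D_6

The matrix has rank 6 with 2's on the diagonal. Reading the off-diagonal entries as Dynkin edges (a single edge where a_ij = a_ji = -1; a double or triple edge where a_ij * a_ji = 2 or 3), the diagram is a chain of 4 nodes with a fork of two nodes at one end (D_6). One simple-root ordering that puts it in standard form is (alpha_2, alpha_5, alpha_6, alpha_3, alpha_4, alpha_1). So the algebra is type D_6, i.e. so(12).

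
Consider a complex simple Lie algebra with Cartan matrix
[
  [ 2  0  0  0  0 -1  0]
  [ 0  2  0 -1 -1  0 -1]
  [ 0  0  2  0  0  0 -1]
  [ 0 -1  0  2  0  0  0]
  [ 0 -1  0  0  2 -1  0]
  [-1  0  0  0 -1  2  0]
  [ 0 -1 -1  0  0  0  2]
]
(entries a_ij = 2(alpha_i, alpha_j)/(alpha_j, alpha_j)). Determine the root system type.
The matrix has rank 7 with 2's on the diagonal. Reading the off-diagonal entries as Dynkin edges (a single edge where a_ij = a_ji = -1; a double or triple edge where a_ij * a_ji = 2 or 3), the diagram is a chain of 6 nodes with one extra node attached to the third node from one end (E_7). One simple-root ordering that puts it in standard form is (alpha_3, alpha_4, alpha_7, alpha_2, alpha_5, alpha_6, alpha_1). So the algebra is type E_7.

type E_7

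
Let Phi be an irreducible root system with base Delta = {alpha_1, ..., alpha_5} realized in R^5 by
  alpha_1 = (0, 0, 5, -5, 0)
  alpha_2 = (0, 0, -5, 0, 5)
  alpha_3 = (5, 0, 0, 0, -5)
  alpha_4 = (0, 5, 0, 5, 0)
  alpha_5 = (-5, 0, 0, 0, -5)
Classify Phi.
D_5 (so(10))

Compute the Cartan integers a_ij = 2(alpha_i, alpha_j)/(alpha_j, alpha_j); the resulting 5x5 Cartan matrix is
[[2, -1, 0, -1, 0], [-1, 2, -1, 0, -1], [0, -1, 2, 0, 0], [-1, 0, 0, 2, 0], [0, -1, 0, 0, 2]].
All simple roots have the same length, so the diagram is simply laced. The associated Dynkin diagram is a chain of 3 nodes with a fork of two nodes at one end (D_5), so the type is D_5 (the algebra so(10)).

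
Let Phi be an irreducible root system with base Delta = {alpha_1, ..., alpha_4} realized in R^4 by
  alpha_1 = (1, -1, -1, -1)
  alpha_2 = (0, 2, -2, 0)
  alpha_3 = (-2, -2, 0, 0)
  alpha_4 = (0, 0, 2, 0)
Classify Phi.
F_4

Compute the Cartan integers a_ij = 2(alpha_i, alpha_j)/(alpha_j, alpha_j); the resulting 4x4 Cartan matrix is
[[2, 0, 0, -1], [0, 2, -1, -2], [0, -1, 2, 0], [-1, -1, 0, 2]].
The roots have two lengths (squared-length ratio 2:1); the short ones are alpha_{1,4}. The associated Dynkin diagram is a chain of 4 nodes with a double edge between the middle two (F_4), so the type is F_4.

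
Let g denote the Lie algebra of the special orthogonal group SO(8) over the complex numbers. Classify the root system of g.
This is so(8) with 8 even, which has dimension 8(8-1)/2 = 28 and rank 8/2 = 4. In the classification of classical Lie algebras, the orthogonal algebra so(2n) in an even number of variables has type D_n; here n = 4, so the Dynkin diagram is a chain of 2 nodes with a fork of two nodes at one end (D_4). Hence the type is D_4.

D4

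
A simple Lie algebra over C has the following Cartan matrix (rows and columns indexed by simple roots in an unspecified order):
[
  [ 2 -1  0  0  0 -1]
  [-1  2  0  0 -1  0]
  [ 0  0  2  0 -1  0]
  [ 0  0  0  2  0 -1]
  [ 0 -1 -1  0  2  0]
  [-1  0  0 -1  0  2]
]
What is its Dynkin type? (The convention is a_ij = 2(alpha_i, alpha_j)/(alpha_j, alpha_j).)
A_6

The matrix has rank 6 with 2's on the diagonal. Reading the off-diagonal entries as Dynkin edges (a single edge where a_ij = a_ji = -1; a double or triple edge where a_ij * a_ji = 2 or 3), the diagram is a chain of 6 nodes with single edges (A_6). One simple-root ordering that puts it in standard form is (alpha_4, alpha_6, alpha_1, alpha_2, alpha_5, alpha_3). So the algebra is type A_6, i.e. sl(7).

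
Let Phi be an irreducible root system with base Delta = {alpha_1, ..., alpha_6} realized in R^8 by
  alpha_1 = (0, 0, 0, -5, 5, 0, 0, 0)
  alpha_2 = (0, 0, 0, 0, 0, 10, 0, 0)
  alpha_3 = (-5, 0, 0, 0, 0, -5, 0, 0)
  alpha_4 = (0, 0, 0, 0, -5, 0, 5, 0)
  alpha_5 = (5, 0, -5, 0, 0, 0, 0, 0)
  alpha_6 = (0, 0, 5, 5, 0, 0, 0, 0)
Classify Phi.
C_6 (sp(12))

Compute the Cartan integers a_ij = 2(alpha_i, alpha_j)/(alpha_j, alpha_j); the resulting 6x6 Cartan matrix is
[[2, 0, 0, -1, 0, -1], [0, 2, -2, 0, 0, 0], [0, -1, 2, 0, -1, 0], [-1, 0, 0, 2, 0, 0], [0, 0, -1, 0, 2, -1], [-1, 0, 0, 0, -1, 2]].
The roots have two lengths (squared-length ratio 2:1); the short ones are alpha_{1,3,4,5,6}. The associated Dynkin diagram is a chain of 6 nodes with a double edge at one end; the terminal node there is the unique long simple root (C_6), so the type is C_6 (the algebra sp(12)).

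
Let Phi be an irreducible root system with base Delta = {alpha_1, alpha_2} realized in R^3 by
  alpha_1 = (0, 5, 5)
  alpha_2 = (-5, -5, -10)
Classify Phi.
Compute the Cartan integers a_ij = 2(alpha_i, alpha_j)/(alpha_j, alpha_j); the resulting 2x2 Cartan matrix is
[[2, -1], [-3, 2]].
The roots have two lengths (squared-length ratio 3:1); the short ones are alpha_{1}. The associated Dynkin diagram is two nodes joined by a triple edge (G_2), so the type is G_2.

G_2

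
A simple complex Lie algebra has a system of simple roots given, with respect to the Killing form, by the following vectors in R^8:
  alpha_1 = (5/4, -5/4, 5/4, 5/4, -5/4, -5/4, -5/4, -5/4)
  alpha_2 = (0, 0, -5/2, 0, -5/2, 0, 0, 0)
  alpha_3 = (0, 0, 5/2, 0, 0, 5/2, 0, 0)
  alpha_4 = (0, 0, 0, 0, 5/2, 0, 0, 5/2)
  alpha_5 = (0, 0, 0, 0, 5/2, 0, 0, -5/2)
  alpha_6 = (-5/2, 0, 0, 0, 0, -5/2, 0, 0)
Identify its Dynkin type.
E6

Compute the Cartan integers a_ij = 2(alpha_i, alpha_j)/(alpha_j, alpha_j); the resulting 6x6 Cartan matrix is
[[2, 0, 0, -1, 0, 0], [0, 2, -1, -1, -1, 0], [0, -1, 2, 0, 0, -1], [-1, -1, 0, 2, 0, 0], [0, -1, 0, 0, 2, 0], [0, 0, -1, 0, 0, 2]].
All simple roots have the same length, so the diagram is simply laced. The associated Dynkin diagram is a chain of 5 nodes with one extra node attached to the third node from one end (E_6), so the type is E_6.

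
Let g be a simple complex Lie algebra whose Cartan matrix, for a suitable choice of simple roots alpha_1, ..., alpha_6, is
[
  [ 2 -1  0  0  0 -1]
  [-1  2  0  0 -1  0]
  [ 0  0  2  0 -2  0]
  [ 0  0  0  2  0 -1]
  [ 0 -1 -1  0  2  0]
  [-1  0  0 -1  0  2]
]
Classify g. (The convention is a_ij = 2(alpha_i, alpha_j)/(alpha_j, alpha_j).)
The matrix has rank 6 with 2's on the diagonal. Reading the off-diagonal entries as Dynkin edges (a single edge where a_ij = a_ji = -1; a double or triple edge where a_ij * a_ji = 2 or 3), the diagram is a chain of 6 nodes with a double edge at one end; the terminal node there is the unique long simple root (C_6). One simple-root ordering that puts it in standard form is (alpha_4, alpha_6, alpha_1, alpha_2, alpha_5, alpha_3). So the algebra is type C_6, i.e. sp(12).

C6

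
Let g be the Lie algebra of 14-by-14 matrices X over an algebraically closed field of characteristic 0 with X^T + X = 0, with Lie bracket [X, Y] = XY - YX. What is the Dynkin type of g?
This is so(14) with 14 even, which has dimension 14(14-1)/2 = 91 and rank 14/2 = 7. In the classification of classical Lie algebras, the orthogonal algebra so(2n) in an even number of variables has type D_n; here n = 7, so the Dynkin diagram is a chain of 5 nodes with a fork of two nodes at one end (D_7). Hence the type is D_7.

D_7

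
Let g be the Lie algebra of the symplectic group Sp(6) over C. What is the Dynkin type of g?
This is sp(6), which has dimension 6(6+1)/2 = 21 and rank 6/2 = 3. In the classification of classical Lie algebras, the symplectic algebra sp(2n) has type C_n; here n = 3, so the Dynkin diagram is a chain of 3 nodes with a double edge at one end; the terminal node there is the unique long simple root (C_3). Hence the type is C_3.

type C_3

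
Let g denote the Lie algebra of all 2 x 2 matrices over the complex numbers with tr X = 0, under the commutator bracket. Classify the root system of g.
This is sl(2), which has dimension 2^2 - 1 = 3 and rank 2 - 1 = 1 (a Cartan subalgebra is the diagonal traceless matrices). In the classification of classical Lie algebras, the special linear algebra sl(n+1) has type A_n; here n = 1, so the Dynkin diagram is a chain of 1 nodes with single edges (A_1). Hence the type is A_1.

A_1 (sl(2))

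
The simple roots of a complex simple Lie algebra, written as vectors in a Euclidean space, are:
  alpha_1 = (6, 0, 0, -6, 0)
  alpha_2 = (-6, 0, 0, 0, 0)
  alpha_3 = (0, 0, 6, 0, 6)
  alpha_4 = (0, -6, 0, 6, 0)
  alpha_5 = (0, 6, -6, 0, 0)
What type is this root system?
Compute the Cartan integers a_ij = 2(alpha_i, alpha_j)/(alpha_j, alpha_j); the resulting 5x5 Cartan matrix is
[[2, -2, 0, -1, 0], [-1, 2, 0, 0, 0], [0, 0, 2, 0, -1], [-1, 0, 0, 2, -1], [0, 0, -1, -1, 2]].
The roots have two lengths (squared-length ratio 2:1); the short ones are alpha_{2}. The associated Dynkin diagram is a chain of 5 nodes with a double edge at one end; the terminal node there is the unique short simple root (B_5), so the type is B_5 (the algebra so(11)).

B_5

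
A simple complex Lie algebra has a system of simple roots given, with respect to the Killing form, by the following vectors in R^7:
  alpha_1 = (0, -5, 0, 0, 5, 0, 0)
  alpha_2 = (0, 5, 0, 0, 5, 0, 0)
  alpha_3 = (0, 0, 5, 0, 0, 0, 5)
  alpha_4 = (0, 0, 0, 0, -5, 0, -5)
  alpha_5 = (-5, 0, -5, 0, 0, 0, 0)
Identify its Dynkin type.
Compute the Cartan integers a_ij = 2(alpha_i, alpha_j)/(alpha_j, alpha_j); the resulting 5x5 Cartan matrix is
[[2, 0, 0, -1, 0], [0, 2, 0, -1, 0], [0, 0, 2, -1, -1], [-1, -1, -1, 2, 0], [0, 0, -1, 0, 2]].
All simple roots have the same length, so the diagram is simply laced. The associated Dynkin diagram is a chain of 3 nodes with a fork of two nodes at one end (D_5), so the type is D_5 (the algebra so(10)).

type D_5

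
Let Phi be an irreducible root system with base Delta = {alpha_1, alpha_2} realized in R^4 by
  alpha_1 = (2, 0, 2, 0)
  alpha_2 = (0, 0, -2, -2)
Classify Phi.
type A_2

Compute the Cartan integers a_ij = 2(alpha_i, alpha_j)/(alpha_j, alpha_j); the resulting 2x2 Cartan matrix is
[[2, -1], [-1, 2]].
All simple roots have the same length, so the diagram is simply laced. The associated Dynkin diagram is a chain of 2 nodes with single edges (A_2), so the type is A_2 (the algebra sl(3)).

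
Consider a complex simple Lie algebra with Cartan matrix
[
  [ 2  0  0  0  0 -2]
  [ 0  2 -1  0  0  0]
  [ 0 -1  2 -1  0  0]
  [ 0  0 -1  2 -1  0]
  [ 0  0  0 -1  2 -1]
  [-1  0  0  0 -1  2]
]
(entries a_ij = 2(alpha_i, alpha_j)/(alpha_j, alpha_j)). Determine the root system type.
C6

The matrix has rank 6 with 2's on the diagonal. Reading the off-diagonal entries as Dynkin edges (a single edge where a_ij = a_ji = -1; a double or triple edge where a_ij * a_ji = 2 or 3), the diagram is a chain of 6 nodes with a double edge at one end; the terminal node there is the unique long simple root (C_6). One simple-root ordering that puts it in standard form is (alpha_2, alpha_3, alpha_4, alpha_5, alpha_6, alpha_1). So the algebra is type C_6, i.e. sp(12).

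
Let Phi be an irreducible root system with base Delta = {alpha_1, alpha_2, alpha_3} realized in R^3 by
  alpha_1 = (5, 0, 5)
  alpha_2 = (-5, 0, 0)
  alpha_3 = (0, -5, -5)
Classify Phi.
B3

Compute the Cartan integers a_ij = 2(alpha_i, alpha_j)/(alpha_j, alpha_j); the resulting 3x3 Cartan matrix is
[[2, -2, -1], [-1, 2, 0], [-1, 0, 2]].
The roots have two lengths (squared-length ratio 2:1); the short ones are alpha_{2}. The associated Dynkin diagram is a chain of 3 nodes with a double edge at one end; the terminal node there is the unique short simple root (B_3), so the type is B_3 (the algebra so(7)).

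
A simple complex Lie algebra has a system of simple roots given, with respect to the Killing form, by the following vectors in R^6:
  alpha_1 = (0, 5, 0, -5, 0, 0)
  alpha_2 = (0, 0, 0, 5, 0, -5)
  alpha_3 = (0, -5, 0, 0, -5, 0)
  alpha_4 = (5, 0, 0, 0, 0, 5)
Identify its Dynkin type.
Compute the Cartan integers a_ij = 2(alpha_i, alpha_j)/(alpha_j, alpha_j); the resulting 4x4 Cartan matrix is
[[2, -1, -1, 0], [-1, 2, 0, -1], [-1, 0, 2, 0], [0, -1, 0, 2]].
All simple roots have the same length, so the diagram is simply laced. The associated Dynkin diagram is a chain of 4 nodes with single edges (A_4), so the type is A_4 (the algebra sl(5)).

A_4 (sl(5))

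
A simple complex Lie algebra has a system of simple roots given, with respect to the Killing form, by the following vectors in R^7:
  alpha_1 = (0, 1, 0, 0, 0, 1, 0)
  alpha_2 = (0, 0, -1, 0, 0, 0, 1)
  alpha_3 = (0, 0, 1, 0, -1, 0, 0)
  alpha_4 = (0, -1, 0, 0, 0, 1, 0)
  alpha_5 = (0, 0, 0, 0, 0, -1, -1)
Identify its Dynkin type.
D5

Compute the Cartan integers a_ij = 2(alpha_i, alpha_j)/(alpha_j, alpha_j); the resulting 5x5 Cartan matrix is
[[2, 0, 0, 0, -1], [0, 2, -1, 0, -1], [0, -1, 2, 0, 0], [0, 0, 0, 2, -1], [-1, -1, 0, -1, 2]].
All simple roots have the same length, so the diagram is simply laced. The associated Dynkin diagram is a chain of 3 nodes with a fork of two nodes at one end (D_5), so the type is D_5 (the algebra so(10)).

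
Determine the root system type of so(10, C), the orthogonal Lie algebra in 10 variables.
D5

This is so(10) with 10 even, which has dimension 10(10-1)/2 = 45 and rank 10/2 = 5. In the classification of classical Lie algebras, the orthogonal algebra so(2n) in an even number of variables has type D_n; here n = 5, so the Dynkin diagram is a chain of 3 nodes with a fork of two nodes at one end (D_5). Hence the type is D_5.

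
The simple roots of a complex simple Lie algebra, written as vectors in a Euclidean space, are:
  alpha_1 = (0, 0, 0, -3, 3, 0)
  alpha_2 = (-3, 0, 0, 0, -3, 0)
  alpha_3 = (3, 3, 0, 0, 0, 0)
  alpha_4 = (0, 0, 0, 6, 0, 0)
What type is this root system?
C4

Compute the Cartan integers a_ij = 2(alpha_i, alpha_j)/(alpha_j, alpha_j); the resulting 4x4 Cartan matrix is
[[2, -1, 0, -1], [-1, 2, -1, 0], [0, -1, 2, 0], [-2, 0, 0, 2]].
The roots have two lengths (squared-length ratio 2:1); the short ones are alpha_{1,2,3}. The associated Dynkin diagram is a chain of 4 nodes with a double edge at one end; the terminal node there is the unique long simple root (C_4), so the type is C_4 (the algebra sp(8)).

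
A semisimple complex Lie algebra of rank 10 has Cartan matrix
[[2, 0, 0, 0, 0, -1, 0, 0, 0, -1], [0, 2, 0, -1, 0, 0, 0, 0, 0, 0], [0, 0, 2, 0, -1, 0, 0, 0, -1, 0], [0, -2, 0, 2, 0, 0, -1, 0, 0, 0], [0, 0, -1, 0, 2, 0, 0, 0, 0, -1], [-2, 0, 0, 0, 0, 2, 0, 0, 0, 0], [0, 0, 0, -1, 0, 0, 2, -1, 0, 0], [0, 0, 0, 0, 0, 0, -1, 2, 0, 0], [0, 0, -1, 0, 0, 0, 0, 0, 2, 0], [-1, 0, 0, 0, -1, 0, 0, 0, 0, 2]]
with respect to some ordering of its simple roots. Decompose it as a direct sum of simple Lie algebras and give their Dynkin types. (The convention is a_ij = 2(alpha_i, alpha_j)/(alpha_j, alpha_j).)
B4 + C6

The diagram associated to this matrix has two connected components: the simple roots {alpha_2, alpha_4, alpha_7, alpha_8} form a chain of 4 nodes with a double edge at one end; the terminal node there is the unique short simple root (B_4), and {alpha_1, alpha_3, alpha_5, alpha_6, alpha_9, alpha_10} form a chain of 6 nodes with a double edge at one end; the terminal node there is the unique long simple root (C_6). A semisimple Lie algebra decomposes uniquely as the direct sum of simple ideals, one per connected component of its Dynkin diagram, so g ≅ B_4 ⊕ C_6 (dimension 36 + 78 = 114).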